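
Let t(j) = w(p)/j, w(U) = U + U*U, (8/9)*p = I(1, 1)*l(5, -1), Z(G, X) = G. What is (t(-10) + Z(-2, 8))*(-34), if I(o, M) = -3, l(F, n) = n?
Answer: 7565/64 ≈ 118.20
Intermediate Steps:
p = 27/8 (p = 9*(-3*(-1))/8 = (9/8)*3 = 27/8 ≈ 3.3750)
w(U) = U + U²
t(j) = 945/(64*j) (t(j) = (27*(1 + 27/8)/8)/j = ((27/8)*(35/8))/j = 945/(64*j))
(t(-10) + Z(-2, 8))*(-34) = ((945/64)/(-10) - 2)*(-34) = ((945/64)*(-⅒) - 2)*(-34) = (-189/128 - 2)*(-34) = -445/128*(-34) = 7565/64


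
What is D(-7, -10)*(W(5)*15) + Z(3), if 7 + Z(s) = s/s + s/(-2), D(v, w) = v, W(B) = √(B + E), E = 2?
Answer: -15/2 - 105*√7 ≈ -285.30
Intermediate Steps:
W(B) = √(2 + B) (W(B) = √(B + 2) = √(2 + B))
Z(s) = -6 - s/2 (Z(s) = -7 + (s/s + s/(-2)) = -7 + (1 + s*(-½)) = -7 + (1 - s/2) = -6 - s/2)
D(-7, -10)*(W(5)*15) + Z(3) = -7*√(2 + 5)*15 + (-6 - ½*3) = -7*√7*15 + (-6 - 3/2) = -105*√7 - 15/2 = -15/2 - 105*√7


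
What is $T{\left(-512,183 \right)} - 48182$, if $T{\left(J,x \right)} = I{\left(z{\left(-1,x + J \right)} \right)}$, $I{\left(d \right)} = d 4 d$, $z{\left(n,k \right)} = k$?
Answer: $384782$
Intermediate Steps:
$I{\left(d \right)} = 4 d^{2}$ ($I{\left(d \right)} = 4 d d = 4 d^{2}$)
$T{\left(J,x \right)} = 4 \left(J + x\right)^{2}$ ($T{\left(J,x \right)} = 4 \left(x + J\right)^{2} = 4 \left(J + x\right)^{2}$)
$T{\left(-512,183 \right)} - 48182 = 4 \left(-512 + 183\right)^{2} - 48182 = 4 \left(-329\right)^{2} - 48182 = 4 \cdot 108241 - 48182 = 432964 - 48182 = 384782$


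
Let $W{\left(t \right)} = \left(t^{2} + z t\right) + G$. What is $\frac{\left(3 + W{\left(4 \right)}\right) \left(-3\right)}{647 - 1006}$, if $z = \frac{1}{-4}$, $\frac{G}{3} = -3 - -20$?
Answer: $\frac{207}{359} \approx 0.5766$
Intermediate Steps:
$G = 51$ ($G = 3 \left(-3 - -20\right) = 3 \left(-3 + 20\right) = 3 \cdot 17 = 51$)
$z = - \frac{1}{4} \approx -0.25$
$W{\left(t \right)} = 51 + t^{2} - \frac{t}{4}$ ($W{\left(t \right)} = \left(t^{2} - \frac{t}{4}\right) + 51 = 51 + t^{2} - \frac{t}{4}$)
$\frac{\left(3 + W{\left(4 \right)}\right) \left(-3\right)}{647 - 1006} = \frac{\left(3 + \left(51 + 4^{2} - 1\right)\right) \left(-3\right)}{647 - 1006} = \frac{\left(3 + \left(51 + 16 - 1\right)\right) \left(-3\right)}{-359} = - \frac{\left(3 + 66\right) \left(-3\right)}{359} = - \frac{69 \left(-3\right)}{359} = \left(- \frac{1}{359}\right) \left(-207\right) = \frac{207}{359}$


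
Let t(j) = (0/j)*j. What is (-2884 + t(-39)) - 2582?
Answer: -5466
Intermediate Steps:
t(j) = 0 (t(j) = 0*j = 0)
(-2884 + t(-39)) - 2582 = (-2884 + 0) - 2582 = -2884 - 2582 = -5466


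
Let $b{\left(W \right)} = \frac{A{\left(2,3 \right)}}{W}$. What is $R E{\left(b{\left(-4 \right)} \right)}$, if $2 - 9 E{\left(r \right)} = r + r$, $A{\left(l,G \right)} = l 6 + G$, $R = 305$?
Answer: $\frac{5795}{18} \approx 321.94$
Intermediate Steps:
$A{\left(l,G \right)} = G + 6 l$ ($A{\left(l,G \right)} = 6 l + G = G + 6 l$)
$b{\left(W \right)} = \frac{15}{W}$ ($b{\left(W \right)} = \frac{3 + 6 \cdot 2}{W} = \frac{3 + 12}{W} = \frac{15}{W}$)
$E{\left(r \right)} = \frac{2}{9} - \frac{2 r}{9}$ ($E{\left(r \right)} = \frac{2}{9} - \frac{r + r}{9} = \frac{2}{9} - \frac{2 r}{9}$)
$R E{\left(b{\left(-4 \right)} \right)} = 305 \left(\frac{2}{9} - \frac{2 \frac{15}{-4}}{9}\right) = 305 \left(\frac{2}{9} - \frac{2 \cdot 15 \left(- \frac{1}{4}\right)}{9}\right) = 305 \left(\frac{2}{9} - - \frac{5}{6}\right) = 305 \left(\frac{2}{9} + \frac{5}{6}\right) = 305 \cdot \frac{19}{18} = \frac{5795}{18}$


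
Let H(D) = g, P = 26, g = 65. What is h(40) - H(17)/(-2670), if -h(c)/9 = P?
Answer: -124943/534 ≈ -233.98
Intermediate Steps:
H(D) = 65
h(c) = -234 (h(c) = -9*26 = -234)
h(40) - H(17)/(-2670) = -234 - 65/(-2670) = -234 - 65*(-1)/2670 = -234 - 1*(-13/534) = -234 + 13/534 = -124943/534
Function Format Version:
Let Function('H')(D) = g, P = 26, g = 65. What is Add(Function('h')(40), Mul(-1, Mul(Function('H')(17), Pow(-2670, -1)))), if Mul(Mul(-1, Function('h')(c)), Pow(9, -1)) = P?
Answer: Rational(-124943, 534) ≈ -233.98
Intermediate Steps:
Function('H')(D) = 65
Function('h')(c) = -234 (Function('h')(c) = Mul(-9, 26) = -234)
Add(Function('h')(40), Mul(-1, Mul(Function('H')(17), Pow(-2670, -1)))) = Add(-234, Mul(-1, Mul(65, Pow(-2670, -1)))) = Add(-234, Mul(-1, Mul(65, Rational(-1, 2670)))) = Add(-234, Mul(-1, Rational(-13, 534))) = Add(-234, Rational(13, 534)) = Rational(-124943, 534)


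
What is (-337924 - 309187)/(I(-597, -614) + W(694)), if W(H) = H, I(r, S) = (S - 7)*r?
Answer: -647111/371431 ≈ -1.7422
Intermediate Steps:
I(r, S) = r*(-7 + S) (I(r, S) = (-7 + S)*r = r*(-7 + S))
(-337924 - 309187)/(I(-597, -614) + W(694)) = (-337924 - 309187)/(-597*(-7 - 614) + 694) = -647111/(-597*(-621) + 694) = -647111/(370737 + 694) = -647111/371431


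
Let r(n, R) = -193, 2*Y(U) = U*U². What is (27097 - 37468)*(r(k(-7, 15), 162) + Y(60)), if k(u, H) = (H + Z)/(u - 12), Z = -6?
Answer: -1118066397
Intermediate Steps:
k(u, H) = (-6 + H)/(-12 + u) (k(u, H) = (H - 6)/(u - 12) = (-6 + H)/(-12 + u))
Y(U) = U³/2 (Y(U) = (U*U²)/2 = U³/2)
(27097 - 37468)*(r(k(-7, 15), 162) + Y(60)) = (27097 - 37468)*(-193 + (½)*60³) = -10371*(-193 + (½)*216000) = -10371*(-193 + 108000) = -10371*107807 = -1118066397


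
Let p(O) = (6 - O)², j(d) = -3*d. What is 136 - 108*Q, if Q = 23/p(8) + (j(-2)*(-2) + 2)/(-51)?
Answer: -8605/17 ≈ -506.18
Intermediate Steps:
Q = 1213/204 (Q = 23/((-6 + 8)²) + (-3*(-2)*(-2) + 2)/(-51) = 23/(2²) + (6*(-2) + 2)*(-1/51) = 23/4 + (-12 + 2)*(-1/51) = 23*(¼) - 10*(-1/51) = 23/4 + 10/51 = 1213/204 ≈ 5.9461)
136 - 108*Q = 136 - 108*1213/204 = 136 - 10917/17 = -8605/17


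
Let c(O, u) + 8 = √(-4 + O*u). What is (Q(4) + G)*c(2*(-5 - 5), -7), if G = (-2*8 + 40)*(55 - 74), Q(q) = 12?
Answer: 3552 - 888*√34 ≈ -1625.9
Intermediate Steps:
c(O, u) = -8 + √(-4 + O*u)
G = -456 (G = (-16 + 40)*(-19) = 24*(-19) = -456)
(Q(4) + G)*c(2*(-5 - 5), -7) = (12 - 456)*(-8 + √(-4 + (2*(-5 - 5))*(-7))) = -444*(-8 + √(-4 + (2*(-10))*(-7))) = -444*(-8 + √(-4 - 20*(-7))) = -444*(-8 + √(-4 + 140)) = -444*(-8 + √136) = -444*(-8 + 2*√34) = 3552 - 888*√34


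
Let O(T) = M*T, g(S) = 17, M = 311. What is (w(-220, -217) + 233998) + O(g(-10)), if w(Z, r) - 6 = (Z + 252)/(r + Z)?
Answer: 104570135/437 ≈ 2.3929e+5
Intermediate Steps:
w(Z, r) = 6 + (252 + Z)/(Z + r) (w(Z, r) = 6 + (Z + 252)/(r + Z) = 6 + (252 + Z)/(Z + r))
O(T) = 311*T
(w(-220, -217) + 233998) + O(g(-10)) = ((252 + 6*(-217) + 7*(-220))/(-220 - 217) + 233998) + 311*17 = ((252 - 1302 - 1540)/(-437) + 233998) + 5287 = (-1/437*(-2590) + 233998) + 5287 = (2590/437 + 233998) + 5287 = 102259716/437 + 5287 = 104570135/437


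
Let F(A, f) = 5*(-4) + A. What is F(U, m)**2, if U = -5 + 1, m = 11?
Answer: 576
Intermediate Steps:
U = -4
F(A, f) = -20 + A
F(U, m)**2 = (-20 - 4)**2 = (-24)**2 = 576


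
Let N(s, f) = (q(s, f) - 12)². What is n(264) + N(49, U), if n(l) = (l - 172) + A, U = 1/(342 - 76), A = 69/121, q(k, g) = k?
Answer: 176850/121 ≈ 1461.6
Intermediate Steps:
A = 69/121 (A = 69*(1/121) = 69/121 ≈ 0.57025)
U = 1/266 ≈ 0.0037594
N(s, f) = (-12 + s)² (N(s, f) = (s - 12)² = (-12 + s)²)
n(l) = -20743/121 + l (n(l) = (l - 172) + 69/121 = (-172 + l) + 69/121 = -20743/121 + l)
n(264) + N(49, U) = (-20743/121 + 264) + (-12 + 49)² = 11201/121 + 37² = 11201/121 + 1369 = 176850/121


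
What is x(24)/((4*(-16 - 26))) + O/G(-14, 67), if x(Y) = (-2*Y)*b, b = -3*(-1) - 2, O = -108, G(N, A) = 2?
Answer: -376/7 ≈ -53.714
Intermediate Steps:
b = 1 (b = 3 - 2 = 1)
x(Y) = -2*Y (x(Y) = -2*Y*1 = -2*Y)
x(24)/((4*(-16 - 26))) + O/G(-14, 67) = (-2*24)/((4*(-16 - 26))) - 108/2 = -48/(4*(-42)) - 108*1/2 = -48/(-168) - 54 = -48*(-1/168) - 54 = 2/7 - 54 = -376/7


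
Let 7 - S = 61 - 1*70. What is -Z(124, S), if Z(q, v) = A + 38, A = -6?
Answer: -32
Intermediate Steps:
S = 16 (S = 7 - (61 - 1*70) = 7 - (61 - 70) = 7 - 1*(-9) = 7 + 9 = 16)
Z(q, v) = 32 (Z(q, v) = -6 + 38 = 32)
-Z(124, S) = -1*32 = -32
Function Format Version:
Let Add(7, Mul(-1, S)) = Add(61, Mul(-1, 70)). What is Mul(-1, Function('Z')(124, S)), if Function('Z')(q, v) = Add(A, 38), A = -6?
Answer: -32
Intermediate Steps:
S = 16 (S = Add(7, Mul(-1, Add(61, Mul(-1, 70)))) = Add(7, Mul(-1, Add(61, -70))) = Add(7, Mul(-1, -9)) = Add(7, 9) = 16)
Function('Z')(q, v) = 32 (Function('Z')(q, v) = Add(-6, 38) = 32)
Mul(-1, Function('Z')(124, S)) = Mul(-1, 32) = -32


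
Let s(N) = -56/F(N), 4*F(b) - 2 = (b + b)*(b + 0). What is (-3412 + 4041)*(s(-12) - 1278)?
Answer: -116630438/145 ≈ -8.0435e+5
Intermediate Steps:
F(b) = ½ + b²/2 (F(b) = ½ + ((b + b)*(b + 0))/4 = ½ + ((2*b)*b)/4 = ½ + (2*b²)/4 = ½ + b²/2)
s(N) = -56/(½ + N²/2)
(-3412 + 4041)*(s(-12) - 1278) = (-3412 + 4041)*(-112/(1 + (-12)²) - 1278) = 629*(-112/(1 + 144) - 1278) = 629*(-112/145 - 1278) = 629*(-185422/145) = -116630438/145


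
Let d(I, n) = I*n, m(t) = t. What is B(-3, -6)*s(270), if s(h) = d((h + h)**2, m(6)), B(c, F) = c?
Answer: -5248800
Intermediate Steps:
s(h) = 24*h**2 (s(h) = (h + h)**2*6 = (2*h)**2*6 = (4*h**2)*6 = 24*h**2)
B(-3, -6)*s(270) = -72*270**2 = -72*72900 = -3*1749600 = -5248800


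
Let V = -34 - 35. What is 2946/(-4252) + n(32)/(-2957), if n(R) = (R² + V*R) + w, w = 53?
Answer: -1951155/6286582 ≈ -0.31037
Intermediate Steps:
V = -69
n(R) = 53 + R² - 69*R (n(R) = (R² - 69*R) + 53 = 53 + R² - 69*R)
2946/(-4252) + n(32)/(-2957) = 2946/(-4252) + (53 + 32² - 69*32)/(-2957) = 2946*(-1/4252) + (53 + 1024 - 2208)*(-1/2957) = -1473/2126 - 1131*(-1/2957) = -1473/2126 + 1131/2957 = -1951155/6286582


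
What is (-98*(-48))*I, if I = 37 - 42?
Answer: -23520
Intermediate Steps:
I = -5
(-98*(-48))*I = -98*(-48)*(-5) = 4704*(-5) = -23520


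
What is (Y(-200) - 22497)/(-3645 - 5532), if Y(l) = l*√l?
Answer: 7499/3059 + 2000*I*√2/9177 ≈ 2.4515 + 0.30821*I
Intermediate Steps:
Y(l) = l^(3/2)
(Y(-200) - 22497)/(-3645 - 5532) = ((-200)^(3/2) - 22497)/(-3645 - 5532) = (-2000*I*√2 - 22497)/(-9177) = (-22497 - 2000*I*√2)*(-1/9177) = 7499/3059 + 2000*I*√2/9177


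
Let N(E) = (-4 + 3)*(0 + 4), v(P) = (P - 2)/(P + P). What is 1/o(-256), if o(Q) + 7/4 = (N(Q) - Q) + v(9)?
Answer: 36/9023 ≈ 0.0039898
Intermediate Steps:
v(P) = (-2 + P)/(2*P) (v(P) = (-2 + P)/((2*P)) = (-2 + P)*(1/(2*P)) = (-2 + P)/(2*P))
N(E) = -4 (N(E) = -1*4 = -4)
o(Q) = -193/36 - Q (o(Q) = -7/4 + ((-4 - Q) + (½)*(-2 + 9)/9) = -7/4 + ((-4 - Q) + (½)*(⅑)*7) = -7/4 + ((-4 - Q) + 7/18) = -7/4 + (-65/18 - Q) = -193/36 - Q)
1/o(-256) = 1/(-193/36 - 1*(-256)) = 1/(-193/36 + 256) = 1/(9023/36) = 36/9023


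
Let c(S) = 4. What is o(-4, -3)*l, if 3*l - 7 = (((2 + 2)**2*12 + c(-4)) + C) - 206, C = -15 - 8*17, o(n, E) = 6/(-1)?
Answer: 308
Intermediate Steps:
o(n, E) = -6 (o(n, E) = 6*(-1) = -6)
C = -151 (C = -15 - 136 = -151)
l = -154/3 (l = 7/3 + ((((2 + 2)**2*12 + 4) - 151) - 206)/3 = 7/3 + (((4**2*12 + 4) - 151) - 206)/3 = 7/3 + (((16*12 + 4) - 151) - 206)/3 = 7/3 + (((192 + 4) - 151) - 206)/3 = 7/3 + ((196 - 151) - 206)/3 = 7/3 + (45 - 206)/3 = 7/3 + (1/3)*(-161) = 7/3 - 161/3 = -154/3 ≈ -51.333)
o(-4, -3)*l = -6*(-154/3) = 308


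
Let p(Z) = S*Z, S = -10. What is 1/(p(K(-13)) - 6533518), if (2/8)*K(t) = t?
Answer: -1/6532998 ≈ -1.5307e-7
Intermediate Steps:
K(t) = 4*t
p(Z) = -10*Z
1/(p(K(-13)) - 6533518) = 1/(-40*(-13) - 6533518) = 1/(-10*(-52) - 6533518) = 1/(520 - 6533518) = 1/(-6532998) = -1/6532998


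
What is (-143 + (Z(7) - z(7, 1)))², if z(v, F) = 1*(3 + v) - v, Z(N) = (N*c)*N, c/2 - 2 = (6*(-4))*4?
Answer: 87572164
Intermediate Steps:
c = -188 (c = 4 + 2*((6*(-4))*4) = 4 + 2*(-24*4) = 4 + 2*(-96) = 4 - 192 = -188)
Z(N) = -188*N² (Z(N) = (N*(-188))*N = (-188*N)*N = -188*N²)
z(v, F) = 3 (z(v, F) = (3 + v) - v = 3)
(-143 + (Z(7) - z(7, 1)))² = (-143 + (-188*7² - 1*3))² = (-143 + (-188*49 - 3))² = (-143 + (-9212 - 3))² = (-143 - 9215)² = (-9358)² = 87572164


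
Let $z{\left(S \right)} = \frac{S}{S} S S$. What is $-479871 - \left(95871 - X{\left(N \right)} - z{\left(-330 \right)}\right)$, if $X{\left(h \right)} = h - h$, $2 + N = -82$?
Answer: $-466842$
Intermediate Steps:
$N = -84$ ($N = -2 - 82 = -84$)
$z{\left(S \right)} = S^{2}$ ($z{\left(S \right)} = 1 S S = S S = S^{2}$)
$X{\left(h \right)} = 0$
$-479871 - \left(95871 - X{\left(N \right)} - z{\left(-330 \right)}\right) = -479871 - \left(95871 - \left(-330\right)^{2}\right) = -479871 + \left(\left(108900 + 0\right) - 95871\right) = -479871 + \left(108900 - 95871\right) = -479871 + 13029 = -466842$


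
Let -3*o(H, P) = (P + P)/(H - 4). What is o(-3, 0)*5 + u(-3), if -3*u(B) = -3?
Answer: 1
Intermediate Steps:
o(H, P) = -2*P/(3*(-4 + H)) (o(H, P) = -(P + P)/(3*(H - 4)) = -2*P/(3*(-4 + H)))
u(B) = 1 (u(B) = -⅓*(-3) = 1)
o(-3, 0)*5 + u(-3) = -2*0/(-12 + 3*(-3))*5 + 1 = -2*0/(-12 - 9)*5 + 1 = -2*0/(-21)*5 + 1 = -2*0*(-1/21)*5 + 1 = 0*5 + 1 = 0 + 1 = 1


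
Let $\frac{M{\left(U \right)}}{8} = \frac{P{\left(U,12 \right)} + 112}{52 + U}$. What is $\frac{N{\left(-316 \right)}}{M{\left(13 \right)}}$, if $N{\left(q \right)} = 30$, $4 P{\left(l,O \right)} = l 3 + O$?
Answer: $\frac{975}{499} \approx 1.9539$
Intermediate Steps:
$P{\left(l,O \right)} = \frac{O}{4} + \frac{3 l}{4}$ ($P{\left(l,O \right)} = \frac{l 3 + O}{4} = \frac{3 l + O}{4} = \frac{O + 3 l}{4} = \frac{O}{4} + \frac{3 l}{4}$)
$M{\left(U \right)} = \frac{8 \left(115 + \frac{3 U}{4}\right)}{52 + U}$ ($M{\left(U \right)} = 8 \frac{\left(\frac{1}{4} \cdot 12 + \frac{3 U}{4}\right) + 112}{52 + U} = 8 \frac{\left(3 + \frac{3 U}{4}\right) + 112}{52 + U} = 8 \frac{115 + \frac{3 U}{4}}{52 + U} = \frac{8 \left(115 + \frac{3 U}{4}\right)}{52 + U}$)
$\frac{N{\left(-316 \right)}}{M{\left(13 \right)}} = \frac{30}{2 \frac{1}{52 + 13} \left(460 + 3 \cdot 13\right)} = \frac{30}{2 \cdot \frac{1}{65} \left(460 + 39\right)} = \frac{30}{2 \cdot \frac{1}{65} \cdot 499} = \frac{30}{\frac{998}{65}} = 30 \cdot \frac{65}{998} = \frac{975}{499}$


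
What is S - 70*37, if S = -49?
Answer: -2639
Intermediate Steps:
S - 70*37 = -49 - 70*37 = -49 - 2590 = -2639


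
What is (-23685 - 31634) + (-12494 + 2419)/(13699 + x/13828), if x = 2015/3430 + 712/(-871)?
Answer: -6261387780062244547/113185425211213 ≈ -55320.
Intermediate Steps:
x = -137419/597506 (x = 2015*(1/3430) + 712*(-1/871) = 403/686 - 712/871 = -137419/597506 ≈ -0.22999)
(-23685 - 31634) + (-12494 + 2419)/(13699 + x/13828) = (-23685 - 31634) + (-12494 + 2419)/(13699 - 137419/597506/13828) = -55319 - 10075/(13699 - 137419/597506*1/13828) = -55319 - 10075/(13699 - 137419/8262312968) = -55319 - 10075/113185425211213/8262312968 = -55319 - 10075*8262312968/113185425211213 = -55319 - 83242803152600/113185425211213 = -6261387780062244547/113185425211213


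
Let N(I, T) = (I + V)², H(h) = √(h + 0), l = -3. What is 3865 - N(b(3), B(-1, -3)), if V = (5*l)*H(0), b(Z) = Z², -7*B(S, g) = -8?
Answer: 3784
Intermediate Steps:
H(h) = √h
B(S, g) = 8/7 (B(S, g) = -⅐*(-8) = 8/7)
V = 0 (V = (5*(-3))*√0 = -15*0 = 0)
N(I, T) = I² (N(I, T) = (I + 0)² = I²)
3865 - N(b(3), B(-1, -3)) = 3865 - (3²)² = 3865 - 1*9² = 3865 - 1*81 = 3865 - 81 = 3784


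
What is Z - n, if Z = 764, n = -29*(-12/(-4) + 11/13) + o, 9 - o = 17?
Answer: 11486/13 ≈ 883.54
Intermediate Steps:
o = -8 (o = 9 - 1*17 = 9 - 17 = -8)
n = -1554/13 (n = -29*(-12/(-4) + 11/13) - 8 = -29*(-12*(-¼) + 11*(1/13)) - 8 = -29*(3 + 11/13) - 8 = -29*50/13 - 8 = -1450/13 - 8 = -1554/13 ≈ -119.54)
Z - n = 764 - 1*(-1554/13) = 764 + 1554/13 = 11486/13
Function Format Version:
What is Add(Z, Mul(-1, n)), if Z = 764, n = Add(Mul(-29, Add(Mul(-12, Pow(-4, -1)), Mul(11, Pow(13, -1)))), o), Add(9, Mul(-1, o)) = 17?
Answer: Rational(11486, 13) ≈ 883.54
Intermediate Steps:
o = -8 (o = Add(9, Mul(-1, 17)) = Add(9, -17) = -8)
n = Rational(-1554, 13) (n = Add(Mul(-29, Add(Mul(-12, Pow(-4, -1)), Mul(11, Pow(13, -1)))), -8) = Add(Mul(-29, Add(Mul(-12, Rational(-1, 4)), Mul(11, Rational(1, 13)))), -8) = Add(Mul(-29, Add(3, Rational(11, 13))), -8) = Add(Mul(-29, Rational(50, 13)), -8) = Add(Rational(-1450, 13), -8) = Rational(-1554, 13) ≈ -119.54)
Add(Z, Mul(-1, n)) = Add(764, Mul(-1, Rational(-1554, 13))) = Add(764, Rational(1554, 13)) = Rational(11486, 13)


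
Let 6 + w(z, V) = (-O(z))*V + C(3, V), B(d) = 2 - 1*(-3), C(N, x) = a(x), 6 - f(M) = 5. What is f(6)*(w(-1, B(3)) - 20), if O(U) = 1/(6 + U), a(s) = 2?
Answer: -25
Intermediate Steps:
f(M) = 1 (f(M) = 6 - 1*5 = 6 - 5 = 1)
C(N, x) = 2
B(d) = 5 (B(d) = 2 + 3 = 5)
w(z, V) = -4 - V/(6 + z) (w(z, V) = -6 + ((-1/(6 + z))*V + 2) = -6 + (-V/(6 + z) + 2) = -6 + (2 - V/(6 + z)) = -4 - V/(6 + z))
f(6)*(w(-1, B(3)) - 20) = 1*((-24 - 1*5 - 4*(-1))/(6 - 1) - 20) = 1*((-24 - 5 + 4)/5 - 20) = 1*((⅕)*(-25) - 20) = 1*(-5 - 20) = 1*(-25) = -25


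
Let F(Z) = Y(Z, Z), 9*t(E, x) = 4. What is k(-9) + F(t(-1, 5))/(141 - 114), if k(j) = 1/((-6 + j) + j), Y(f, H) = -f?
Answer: -113/1944 ≈ -0.058128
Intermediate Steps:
t(E, x) = 4/9 (t(E, x) = (1/9)*4 = 4/9)
F(Z) = -Z
k(j) = 1/(-6 + 2*j)
k(-9) + F(t(-1, 5))/(141 - 114) = 1/(2*(-3 - 9)) + (-1*4/9)/(141 - 114) = (1/2)/(-12) - 4/9/27 = (1/2)*(-1/12) - 4/9*1/27 = -1/24 - 4/243 = -113/1944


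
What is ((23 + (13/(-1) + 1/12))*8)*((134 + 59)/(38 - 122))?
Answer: -23353/126 ≈ -185.34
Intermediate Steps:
((23 + (13/(-1) + 1/12))*8)*((134 + 59)/(38 - 122)) = ((23 + (13*(-1) + 1*(1/12)))*8)*(193/(-84)) = ((23 + (-13 + 1/12))*8)*(193*(-1/84)) = ((23 - 155/12)*8)*(-193/84) = ((121/12)*8)*(-193/84) = (242/3)*(-193/84) = -23353/126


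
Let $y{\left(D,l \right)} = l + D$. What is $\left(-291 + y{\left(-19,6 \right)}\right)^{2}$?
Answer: $92416$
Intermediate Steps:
$y{\left(D,l \right)} = D + l$
$\left(-291 + y{\left(-19,6 \right)}\right)^{2} = \left(-291 + \left(-19 + 6\right)\right)^{2} = \left(-291 - 13\right)^{2} = \left(-304\right)^{2} = 92416$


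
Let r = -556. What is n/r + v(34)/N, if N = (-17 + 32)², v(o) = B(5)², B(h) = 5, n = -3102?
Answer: 14237/2502 ≈ 5.6902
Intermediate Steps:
v(o) = 25 (v(o) = 5² = 25)
N = 225 (N = 15² = 225)
n/r + v(34)/N = -3102/(-556) + 25/225 = -3102*(-1/556) + 25*(1/225) = 1551/278 + ⅑ = 14237/2502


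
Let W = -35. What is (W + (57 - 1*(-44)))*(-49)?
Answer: -3234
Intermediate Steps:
(W + (57 - 1*(-44)))*(-49) = (-35 + (57 - 1*(-44)))*(-49) = (-35 + (57 + 44))*(-49) = (-35 + 101)*(-49) = 66*(-49) = -3234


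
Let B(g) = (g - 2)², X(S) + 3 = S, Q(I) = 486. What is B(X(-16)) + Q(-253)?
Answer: 927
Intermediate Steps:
X(S) = -3 + S
B(g) = (-2 + g)²
B(X(-16)) + Q(-253) = (-2 + (-3 - 16))² + 486 = (-2 - 19)² + 486 = (-21)² + 486 = 441 + 486 = 927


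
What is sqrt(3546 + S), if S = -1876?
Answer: sqrt(1670) ≈ 40.866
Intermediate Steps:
sqrt(3546 + S) = sqrt(3546 - 1876) = sqrt(1670)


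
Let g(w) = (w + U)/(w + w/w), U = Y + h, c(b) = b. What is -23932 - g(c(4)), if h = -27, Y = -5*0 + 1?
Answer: -119638/5 ≈ -23928.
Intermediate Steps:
Y = 1 (Y = 0 + 1 = 1)
U = -26 (U = 1 - 27 = -26)
g(w) = (-26 + w)/(1 + w) (g(w) = (w - 26)/(w + w/w) = (-26 + w)/(w + 1) = (-26 + w)/(1 + w))
-23932 - g(c(4)) = -23932 - (-26 + 4)/(1 + 4) = -23932 - (-22)/5 = -23932 - 1*(-22/5) = -23932 + 22/5 = -119638/5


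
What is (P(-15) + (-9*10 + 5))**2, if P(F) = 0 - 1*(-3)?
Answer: 6724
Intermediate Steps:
P(F) = 3 (P(F) = 0 + 3 = 3)
(P(-15) + (-9*10 + 5))**2 = (3 + (-9*10 + 5))**2 = (3 + (-90 + 5))**2 = (3 - 85)**2 = (-82)**2 = 6724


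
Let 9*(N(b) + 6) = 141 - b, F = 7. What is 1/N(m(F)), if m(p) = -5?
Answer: 9/92 ≈ 0.097826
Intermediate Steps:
N(b) = 29/3 - b/9 (N(b) = -6 + (141 - b)/9 = -6 + (47/3 - b/9) = 29/3 - b/9)
1/N(m(F)) = 1/(29/3 - 1/9*(-5)) = 1/(29/3 + 5/9) = 1/(92/9) = 9/92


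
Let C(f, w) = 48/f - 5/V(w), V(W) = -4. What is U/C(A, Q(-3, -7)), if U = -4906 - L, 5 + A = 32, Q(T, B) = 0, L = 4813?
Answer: -349884/109 ≈ -3209.9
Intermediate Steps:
A = 27 (A = -5 + 32 = 27)
U = -9719 (U = -4906 - 1*4813 = -4906 - 4813 = -9719)
C(f, w) = 5/4 + 48/f (C(f, w) = 48/f - 5/(-4) = 48/f - 5*(-1/4) = 48/f + 5/4 = 5/4 + 48/f)
U/C(A, Q(-3, -7)) = -9719/(5/4 + 48/27) = -9719/(5/4 + 48*(1/27)) = -9719/(5/4 + 16/9) = -9719/109/36 = -9719*36/109 = -349884/109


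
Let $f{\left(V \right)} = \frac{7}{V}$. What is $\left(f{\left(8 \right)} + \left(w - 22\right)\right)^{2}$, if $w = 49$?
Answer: $\frac{49729}{64} \approx 777.02$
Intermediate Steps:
$\left(f{\left(8 \right)} + \left(w - 22\right)\right)^{2} = \left(\frac{7}{8} + \left(49 - 22\right)\right)^{2} = \left(7 \cdot \frac{1}{8} + \left(49 - 22\right)\right)^{2} = \left(\frac{7}{8} + 27\right)^{2} = \left(\frac{223}{8}\right)^{2} = \frac{49729}{64}$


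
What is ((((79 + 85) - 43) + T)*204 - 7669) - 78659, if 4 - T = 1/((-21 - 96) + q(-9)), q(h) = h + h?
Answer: -2737192/45 ≈ -60827.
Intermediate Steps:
q(h) = 2*h
T = 541/135 (T = 4 - 1/((-21 - 96) + 2*(-9)) = 4 - 1/(-117 - 18) = 4 - 1/(-135) = 4 - 1*(-1/135) = 4 + 1/135 = 541/135 ≈ 4.0074)
((((79 + 85) - 43) + T)*204 - 7669) - 78659 = ((((79 + 85) - 43) + 541/135)*204 - 7669) - 78659 = (((164 - 43) + 541/135)*204 - 7669) - 78659 = ((121 + 541/135)*204 - 7669) - 78659 = ((16876/135)*204 - 7669) - 78659 = (1147568/45 - 7669) - 78659 = 802463/45 - 78659 = -2737192/45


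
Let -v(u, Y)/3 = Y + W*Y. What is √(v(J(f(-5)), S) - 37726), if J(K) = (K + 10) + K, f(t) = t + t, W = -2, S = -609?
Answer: I*√39553 ≈ 198.88*I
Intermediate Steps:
f(t) = 2*t
J(K) = 10 + 2*K (J(K) = (10 + K) + K = 10 + 2*K)
v(u, Y) = 3*Y (v(u, Y) = -3*(Y - 2*Y) = -(-3)*Y = 3*Y)
√(v(J(f(-5)), S) - 37726) = √(3*(-609) - 37726) = √(-1827 - 37726) = √(-39553) = I*√39553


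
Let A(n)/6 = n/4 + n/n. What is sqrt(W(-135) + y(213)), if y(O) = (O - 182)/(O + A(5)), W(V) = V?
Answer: I*sqrt(27675129)/453 ≈ 11.613*I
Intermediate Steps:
A(n) = 6 + 3*n/2 (A(n) = 6*(n/4 + n/n) = 6*(n*(1/4) + 1) = 6*(n/4 + 1) = 6*(1 + n/4) = 6 + 3*n/2)
y(O) = (-182 + O)/(27/2 + O) (y(O) = (O - 182)/(O + (6 + (3/2)*5)) = (-182 + O)/(O + (6 + 15/2)) = (-182 + O)/(O + 27/2) = (-182 + O)/(27/2 + O))
sqrt(W(-135) + y(213)) = sqrt(-135 + 2*(-182 + 213)/(27 + 2*213)) = sqrt(-135 + 2*31/(27 + 426)) = sqrt(-135 + 2*31/453) = sqrt(-135 + 2*(1/453)*31) = sqrt(-135 + 62/453) = sqrt(-61093/453) = I*sqrt(27675129)/453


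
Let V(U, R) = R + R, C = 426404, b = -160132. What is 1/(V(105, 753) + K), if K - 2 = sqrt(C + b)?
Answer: 377/501948 - sqrt(16642)/501948 ≈ 0.00049407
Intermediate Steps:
V(U, R) = 2*R
K = 2 + 4*sqrt(16642) (K = 2 + sqrt(426404 - 160132) = 2 + sqrt(266272) = 2 + 4*sqrt(16642) ≈ 518.02)
1/(V(105, 753) + K) = 1/(2*753 + (2 + 4*sqrt(16642))) = 1/(1506 + (2 + 4*sqrt(16642))) = 1/(1508 + 4*sqrt(16642))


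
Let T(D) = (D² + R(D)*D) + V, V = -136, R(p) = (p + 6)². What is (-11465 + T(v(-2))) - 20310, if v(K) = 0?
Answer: -31911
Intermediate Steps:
R(p) = (6 + p)²
T(D) = -136 + D² + D*(6 + D)² (T(D) = (D² + (6 + D)²*D) - 136 = (D² + D*(6 + D)²) - 136 = -136 + D² + D*(6 + D)²)
(-11465 + T(v(-2))) - 20310 = (-11465 + (-136 + 0² + 0*(6 + 0)²)) - 20310 = (-11465 + (-136 + 0 + 0*6²)) - 20310 = (-11465 + (-136 + 0 + 0*36)) - 20310 = (-11465 + (-136 + 0 + 0)) - 20310 = (-11465 - 136) - 20310 = -11601 - 20310 = -31911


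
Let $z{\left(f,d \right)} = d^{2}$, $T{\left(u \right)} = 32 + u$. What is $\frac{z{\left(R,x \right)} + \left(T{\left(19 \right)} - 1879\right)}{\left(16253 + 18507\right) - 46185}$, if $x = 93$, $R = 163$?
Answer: $- \frac{6821}{11425} \approx -0.59702$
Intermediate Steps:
$\frac{z{\left(R,x \right)} + \left(T{\left(19 \right)} - 1879\right)}{\left(16253 + 18507\right) - 46185} = \frac{93^{2} + \left(\left(32 + 19\right) - 1879\right)}{\left(16253 + 18507\right) - 46185} = \frac{8649 + \left(51 - 1879\right)}{34760 - 46185} = \frac{8649 - 1828}{-11425} = 6821 \left(- \frac{1}{11425}\right) = - \frac{6821}{11425}$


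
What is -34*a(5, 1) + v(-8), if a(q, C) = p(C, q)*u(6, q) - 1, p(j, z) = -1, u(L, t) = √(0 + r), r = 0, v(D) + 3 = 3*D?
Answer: 7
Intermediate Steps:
v(D) = -3 + 3*D
u(L, t) = 0 (u(L, t) = √(0 + 0) = √0 = 0)
a(q, C) = -1 (a(q, C) = -1*0 - 1 = 0 - 1 = -1)
-34*a(5, 1) + v(-8) = -34*(-1) + (-3 + 3*(-8)) = 34 + (-3 - 24) = 34 - 27 = 7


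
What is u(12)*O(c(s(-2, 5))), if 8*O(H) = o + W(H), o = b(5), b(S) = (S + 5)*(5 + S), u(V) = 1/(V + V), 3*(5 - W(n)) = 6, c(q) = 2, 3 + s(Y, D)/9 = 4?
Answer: 103/192 ≈ 0.53646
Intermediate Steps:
s(Y, D) = 9 (s(Y, D) = -27 + 9*4 = -27 + 36 = 9)
W(n) = 3 (W(n) = 5 - ⅓*6 = 5 - 2 = 3)
u(V) = 1/(2*V)
b(S) = (5 + S)² (b(S) = (5 + S)*(5 + S) = (5 + S)²)
o = 100 (o = (5 + 5)² = 10² = 100)
O(H) = 103/8 (O(H) = (100 + 3)/8 = (⅛)*103 = 103/8)
u(12)*O(c(s(-2, 5))) = ((½)/12)*(103/8) = ((½)*(1/12))*(103/8) = (1/24)*(103/8) = 103/192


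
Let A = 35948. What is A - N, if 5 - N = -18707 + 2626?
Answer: 19862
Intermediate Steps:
N = 16086 (N = 5 - (-18707 + 2626) = 5 - 1*(-16081) = 5 + 16081 = 16086)
A - N = 35948 - 1*16086 = 35948 - 16086 = 19862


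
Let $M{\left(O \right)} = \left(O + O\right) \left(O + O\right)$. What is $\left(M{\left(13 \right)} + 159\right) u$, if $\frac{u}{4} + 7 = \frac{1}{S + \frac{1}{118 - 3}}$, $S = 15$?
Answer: $- \frac{19984890}{863} \approx -23157.0$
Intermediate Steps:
$M{\left(O \right)} = 4 O^{2}$ ($M{\left(O \right)} = 2 O 2 O = 4 O^{2}$)
$u = - \frac{23934}{863}$ ($u = -28 + \frac{4}{15 + \frac{1}{118 - 3}} = -28 + \frac{4}{15 + \frac{1}{115}} = -28 + \frac{4}{\frac{1726}{115}} = -28 + 4 \cdot \frac{115}{1726} = -28 + \frac{230}{863} = - \frac{23934}{863} \approx -27.733$)
$\left(M{\left(13 \right)} + 159\right) u = \left(4 \cdot 13^{2} + 159\right) \left(- \frac{23934}{863}\right) = \left(4 \cdot 169 + 159\right) \left(- \frac{23934}{863}\right) = \left(676 + 159\right) \left(- \frac{23934}{863}\right) = 835 \left(- \frac{23934}{863}\right) = - \frac{19984890}{863}$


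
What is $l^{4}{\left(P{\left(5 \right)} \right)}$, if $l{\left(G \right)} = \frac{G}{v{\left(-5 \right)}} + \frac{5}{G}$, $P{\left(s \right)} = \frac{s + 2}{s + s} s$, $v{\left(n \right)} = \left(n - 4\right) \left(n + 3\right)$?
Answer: $\frac{27982932961}{4032758016} \approx 6.9389$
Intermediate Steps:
$v{\left(n \right)} = \left(-4 + n\right) \left(3 + n\right)$
$P{\left(s \right)} = 1 + \frac{s}{2}$ ($P{\left(s \right)} = \frac{2 + s}{2 s} s = 1 + \frac{s}{2}$)
$l{\left(G \right)} = \frac{5}{G} + \frac{G}{18}$ ($l{\left(G \right)} = \frac{G}{-12 + \left(-5\right)^{2} - -5} + \frac{5}{G} = \frac{G}{-12 + 25 + 5} + \frac{5}{G} = \frac{G}{18} + \frac{5}{G} = \frac{5}{G} + \frac{G}{18}$)
$l^{4}{\left(P{\left(5 \right)} \right)} = \left(\frac{5}{1 + \frac{1}{2} \cdot 5} + \frac{1 + \frac{1}{2} \cdot 5}{18}\right)^{4} = \left(\frac{5}{1 + \frac{5}{2}} + \frac{1 + \frac{5}{2}}{18}\right)^{4} = \left(\frac{5}{\frac{7}{2}} + \frac{1}{18} \cdot \frac{7}{2}\right)^{4} = \left(5 \cdot \frac{2}{7} + \frac{7}{36}\right)^{4} = \left(\frac{10}{7} + \frac{7}{36}\right)^{4} = \left(\frac{409}{252}\right)^{4} = \frac{27982932961}{4032758016}$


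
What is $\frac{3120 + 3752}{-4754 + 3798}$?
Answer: $- \frac{1718}{239} \approx -7.1883$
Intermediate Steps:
$\frac{3120 + 3752}{-4754 + 3798} = \frac{6872}{-956} = 6872 \left(- \frac{1}{956}\right) = - \frac{1718}{239}$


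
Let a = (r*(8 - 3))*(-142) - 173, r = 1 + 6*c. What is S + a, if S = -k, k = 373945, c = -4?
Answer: -357788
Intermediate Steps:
r = -23 (r = 1 + 6*(-4) = 1 - 24 = -23)
S = -373945 (S = -1*373945 = -373945)
a = 16157 (a = -23*(8 - 3)*(-142) - 173 = -23*5*(-142) - 173 = -115*(-142) - 173 = 16330 - 173 = 16157)
S + a = -373945 + 16157 = -357788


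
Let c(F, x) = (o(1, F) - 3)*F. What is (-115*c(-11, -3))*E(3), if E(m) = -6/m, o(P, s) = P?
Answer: 5060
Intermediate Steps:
c(F, x) = -2*F (c(F, x) = (1 - 3)*F = -2*F)
(-115*c(-11, -3))*E(3) = (-(-230)*(-11))*(-6/3) = (-115*22)*(-6*⅓) = -2530*(-2) = 5060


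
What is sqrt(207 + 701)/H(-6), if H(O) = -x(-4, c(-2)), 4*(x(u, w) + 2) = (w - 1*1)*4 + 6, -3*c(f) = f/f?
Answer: 12*sqrt(227)/11 ≈ 16.436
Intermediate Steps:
c(f) = -1/3 (c(f) = -f/(3*f) = -1/3*1 = -1/3)
x(u, w) = -3/2 + w (x(u, w) = -2 + ((w - 1*1)*4 + 6)/4 = -2 + ((w - 1)*4 + 6)/4 = -2 + ((-1 + w)*4 + 6)/4 = -2 + ((-4 + 4*w) + 6)/4 = -2 + (2 + 4*w)/4 = -2 + (1/2 + w) = -3/2 + w)
H(O) = 11/6 (H(O) = -(-3/2 - 1/3) = -1*(-11/6) = 11/6)
sqrt(207 + 701)/H(-6) = sqrt(207 + 701)/(11/6) = sqrt(908)*(6/11) = (2*sqrt(227))*(6/11) = 12*sqrt(227)/11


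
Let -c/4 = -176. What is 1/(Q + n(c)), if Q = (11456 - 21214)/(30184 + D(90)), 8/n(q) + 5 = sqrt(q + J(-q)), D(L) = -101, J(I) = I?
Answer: -150415/289454 ≈ -0.51965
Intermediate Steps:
c = 704 (c = -4*(-176) = 704)
n(q) = -8/5 (n(q) = 8/(-5 + sqrt(q - q)) = 8/(-5 + sqrt(0)) = 8/(-5 + 0) = 8/(-5) = 8*(-1/5) = -8/5)
Q = -9758/30083 (Q = (11456 - 21214)/(30184 - 101) = -9758/30083 ≈ -0.32437)
1/(Q + n(c)) = 1/(-9758/30083 - 8/5) = 1/(-289454/150415) = -150415/289454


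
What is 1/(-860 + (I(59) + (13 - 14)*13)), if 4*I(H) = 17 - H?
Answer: -2/1767 ≈ -0.0011319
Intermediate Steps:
I(H) = 17/4 - H/4 (I(H) = (17 - H)/4 = 17/4 - H/4)
1/(-860 + (I(59) + (13 - 14)*13)) = 1/(-860 + ((17/4 - 1/4*59) + (13 - 14)*13)) = 1/(-860 + ((17/4 - 59/4) - 1*13)) = 1/(-860 + (-21/2 - 13)) = 1/(-860 - 47/2) = 1/(-1767/2) = -2/1767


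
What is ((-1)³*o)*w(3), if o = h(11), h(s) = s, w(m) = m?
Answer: -33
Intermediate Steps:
o = 11
((-1)³*o)*w(3) = ((-1)³*11)*3 = -1*11*3 = -11*3 = -33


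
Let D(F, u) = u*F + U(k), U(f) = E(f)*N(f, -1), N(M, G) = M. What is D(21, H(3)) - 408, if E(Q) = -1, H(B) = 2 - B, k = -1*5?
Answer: -424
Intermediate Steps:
k = -5
U(f) = -f
D(F, u) = 5 + F*u (D(F, u) = u*F - 1*(-5) = F*u + 5 = 5 + F*u)
D(21, H(3)) - 408 = (5 + 21*(2 - 1*3)) - 408 = (5 + 21*(2 - 3)) - 408 = (5 + 21*(-1)) - 408 = (5 - 21) - 408 = -16 - 408 = -424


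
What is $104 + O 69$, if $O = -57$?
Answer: $-3829$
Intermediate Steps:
$104 + O 69 = 104 - 3933 = -3829$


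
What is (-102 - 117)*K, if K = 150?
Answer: -32850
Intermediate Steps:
(-102 - 117)*K = (-102 - 117)*150 = -219*150 = -32850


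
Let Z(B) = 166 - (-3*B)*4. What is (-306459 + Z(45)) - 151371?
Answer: -457124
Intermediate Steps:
Z(B) = 166 + 12*B (Z(B) = 166 - (-12)*B = 166 + 12*B)
(-306459 + Z(45)) - 151371 = (-306459 + (166 + 12*45)) - 151371 = (-306459 + (166 + 540)) - 151371 = (-306459 + 706) - 151371 = -305753 - 151371 = -457124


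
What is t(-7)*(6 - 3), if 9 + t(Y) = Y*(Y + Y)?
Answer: 267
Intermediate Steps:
t(Y) = -9 + 2*Y² (t(Y) = -9 + Y*(Y + Y) = -9 + Y*(2*Y) = -9 + 2*Y²)
t(-7)*(6 - 3) = (-9 + 2*(-7)²)*(6 - 3) = (-9 + 2*49)*3 = (-9 + 98)*3 = 89*3 = 267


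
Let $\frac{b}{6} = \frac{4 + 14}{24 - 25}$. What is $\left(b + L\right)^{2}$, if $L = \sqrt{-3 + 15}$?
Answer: $11676 - 432 \sqrt{3} \approx 10928.0$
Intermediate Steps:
$b = -108$ ($b = 6 \frac{4 + 14}{24 - 25} = 6 \frac{18}{-1} = 6 \cdot 18 \left(-1\right) = 6 \left(-18\right) = -108$)
$L = 2 \sqrt{3}$ ($L = \sqrt{12} = 2 \sqrt{3} \approx 3.4641$)
$\left(b + L\right)^{2} = \left(-108 + 2 \sqrt{3}\right)^{2}$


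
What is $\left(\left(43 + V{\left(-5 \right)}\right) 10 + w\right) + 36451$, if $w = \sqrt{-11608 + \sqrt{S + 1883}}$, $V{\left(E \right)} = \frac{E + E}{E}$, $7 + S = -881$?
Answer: $36901 + \sqrt{-11608 + \sqrt{995}} \approx 36901.0 + 107.59 i$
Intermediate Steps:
$S = -888$ ($S = -7 - 881 = -888$)
$V{\left(E \right)} = 2$ ($V{\left(E \right)} = \frac{2 E}{E} = 2$)
$w = \sqrt{-11608 + \sqrt{995}}$ ($w = \sqrt{-11608 + \sqrt{-888 + 1883}} = \sqrt{-11608 + \sqrt{995}} \approx 107.59 i$)
$\left(\left(43 + V{\left(-5 \right)}\right) 10 + w\right) + 36451 = \left(\left(43 + 2\right) 10 + \sqrt{-11608 + \sqrt{995}}\right) + 36451 = \left(45 \cdot 10 + \sqrt{-11608 + \sqrt{995}}\right) + 36451 = \left(450 + \sqrt{-11608 + \sqrt{995}}\right) + 36451 = 36901 + \sqrt{-11608 + \sqrt{995}}$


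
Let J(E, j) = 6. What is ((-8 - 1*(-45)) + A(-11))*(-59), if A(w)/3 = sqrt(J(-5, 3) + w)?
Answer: -2183 - 177*I*sqrt(5) ≈ -2183.0 - 395.78*I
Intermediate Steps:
A(w) = 3*sqrt(6 + w)
((-8 - 1*(-45)) + A(-11))*(-59) = ((-8 - 1*(-45)) + 3*sqrt(6 - 11))*(-59) = ((-8 + 45) + 3*sqrt(-5))*(-59) = (37 + 3*(I*sqrt(5)))*(-59) = (37 + 3*I*sqrt(5))*(-59) = -2183 - 177*I*sqrt(5)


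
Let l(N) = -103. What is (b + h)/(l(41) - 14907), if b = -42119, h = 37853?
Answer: 27/95 ≈ 0.28421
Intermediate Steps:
(b + h)/(l(41) - 14907) = (-42119 + 37853)/(-103 - 14907) = -4266/(-15010) = -4266*(-1/15010) = 27/95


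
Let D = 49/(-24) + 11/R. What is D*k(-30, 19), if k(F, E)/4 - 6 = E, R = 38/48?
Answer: 135125/114 ≈ 1185.3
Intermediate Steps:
R = 19/24 (R = 38*(1/48) = 19/24 ≈ 0.79167)
k(F, E) = 24 + 4*E
D = 5405/456 (D = 49/(-24) + 11/(19/24) = 49*(-1/24) + 11*(24/19) = -49/24 + 264/19 = 5405/456 ≈ 11.853)
D*k(-30, 19) = 5405*(24 + 4*19)/456 = 5405*(24 + 76)/456 = (5405/456)*100 = 135125/114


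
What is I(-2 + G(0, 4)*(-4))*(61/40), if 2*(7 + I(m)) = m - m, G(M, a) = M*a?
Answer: -427/40 ≈ -10.675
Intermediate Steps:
I(m) = -7 (I(m) = -7 + (m - m)/2 = -7 + (1/2)*0 = -7 + 0 = -7)
I(-2 + G(0, 4)*(-4))*(61/40) = -427/40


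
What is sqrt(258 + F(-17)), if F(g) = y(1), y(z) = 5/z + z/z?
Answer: 2*sqrt(66) ≈ 16.248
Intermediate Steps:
y(z) = 1 + 5/z (y(z) = 5/z + 1 = 1 + 5/z)
F(g) = 6 (F(g) = (5 + 1)/1 = 1*6 = 6)
sqrt(258 + F(-17)) = sqrt(258 + 6) = sqrt(264) = 2*sqrt(66)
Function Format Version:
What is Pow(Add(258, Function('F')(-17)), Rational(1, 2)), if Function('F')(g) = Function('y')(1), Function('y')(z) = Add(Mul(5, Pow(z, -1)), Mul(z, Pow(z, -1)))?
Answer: Mul(2, Pow(66, Rational(1, 2))) ≈ 16.248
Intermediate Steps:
Function('y')(z) = Add(1, Mul(5, Pow(z, -1))) (Function('y')(z) = Add(Mul(5, Pow(z, -1)), 1) = Add(1, Mul(5, Pow(z, -1))))
Function('F')(g) = 6 (Function('F')(g) = Mul(Pow(1, -1), Add(5, 1)) = Mul(1, 6) = 6)
Pow(Add(258, Function('F')(-17)), Rational(1, 2)) = Pow(Add(258, 6), Rational(1, 2)) = Pow(264, Rational(1, 2)) = Mul(2, Pow(66, Rational(1, 2)))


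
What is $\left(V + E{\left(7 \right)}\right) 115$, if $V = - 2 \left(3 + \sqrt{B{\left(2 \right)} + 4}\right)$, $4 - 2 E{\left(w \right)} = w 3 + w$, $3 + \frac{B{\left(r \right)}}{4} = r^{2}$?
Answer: $-2070 - 460 \sqrt{2} \approx -2720.5$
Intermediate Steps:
$B{\left(r \right)} = -12 + 4 r^{2}$
$E{\left(w \right)} = 2 - 2 w$ ($E{\left(w \right)} = 2 - \frac{w 3 + w}{2} = 2 - \frac{3 w + w}{2} = 2 - \frac{4 w}{2} = 2 - 2 w$)
$V = -6 - 4 \sqrt{2}$ ($V = - 2 \left(3 + \sqrt{\left(-12 + 4 \cdot 2^{2}\right) + 4}\right) = - 2 \left(3 + \sqrt{\left(-12 + 4 \cdot 4\right) + 4}\right) = - 2 \left(3 + \sqrt{\left(-12 + 16\right) + 4}\right) = - 2 \left(3 + \sqrt{4 + 4}\right) = - 2 \left(3 + \sqrt{8}\right) = - 2 \left(3 + 2 \sqrt{2}\right) = -6 - 4 \sqrt{2} \approx -11.657$)
$\left(V + E{\left(7 \right)}\right) 115 = \left(\left(-6 - 4 \sqrt{2}\right) + \left(2 - 14\right)\right) 115 = \left(\left(-6 - 4 \sqrt{2}\right) - 12\right) 115 = \left(-18 - 4 \sqrt{2}\right) 115 = -2070 - 460 \sqrt{2}$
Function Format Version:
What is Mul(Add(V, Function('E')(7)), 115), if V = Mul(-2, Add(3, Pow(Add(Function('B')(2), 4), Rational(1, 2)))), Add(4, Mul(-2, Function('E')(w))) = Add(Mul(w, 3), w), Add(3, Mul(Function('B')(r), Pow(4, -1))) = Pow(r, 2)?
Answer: Add(-2070, Mul(-460, Pow(2, Rational(1, 2)))) ≈ -2720.5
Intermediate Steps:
Function('B')(r) = Add(-12, Mul(4, Pow(r, 2)))
Function('E')(w) = Add(2, Mul(-2, w)) (Function('E')(w) = Add(2, Mul(Rational(-1, 2), Add(Mul(w, 3), w))) = Add(2, Mul(Rational(-1, 2), Add(Mul(3, w), w))) = Add(2, Mul(Rational(-1, 2), Mul(4, w))) = Add(2, Mul(-2, w)))
V = Add(-6, Mul(-4, Pow(2, Rational(1, 2)))) (V = Mul(-2, Add(3, Pow(Add(Add(-12, Mul(4, Pow(2, 2))), 4), Rational(1, 2)))) = Mul(-2, Add(3, Pow(Add(Add(-12, Mul(4, 4)), 4), Rational(1, 2)))) = Mul(-2, Add(3, Pow(Add(Add(-12, 16), 4), Rational(1, 2)))) = Mul(-2, Add(3, Pow(Add(4, 4), Rational(1, 2)))) = Mul(-2, Add(3, Pow(8, Rational(1, 2)))) = Mul(-2, Add(3, Mul(2, Pow(2, Rational(1, 2))))) = Add(-6, Mul(-4, Pow(2, Rational(1, 2)))) ≈ -11.657)
Mul(Add(V, Function('E')(7)), 115) = Mul(Add(Add(-6, Mul(-4, Pow(2, Rational(1, 2)))), Add(2, Mul(-2, 7))), 115) = Mul(Add(Add(-6, Mul(-4, Pow(2, Rational(1, 2)))), Add(2, -14)), 115) = Mul(Add(Add(-6, Mul(-4, Pow(2, Rational(1, 2)))), -12), 115) = Mul(Add(-18, Mul(-4, Pow(2, Rational(1, 2)))), 115) = Add(-2070, Mul(-460, Pow(2, Rational(1, 2))))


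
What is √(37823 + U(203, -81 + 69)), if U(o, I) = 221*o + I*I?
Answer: √82830 ≈ 287.80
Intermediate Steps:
U(o, I) = I² + 221*o (U(o, I) = 221*o + I² = I² + 221*o)
√(37823 + U(203, -81 + 69)) = √(37823 + ((-81 + 69)² + 221*203)) = √(37823 + ((-12)² + 44863)) = √(37823 + (144 + 44863)) = √(37823 + 45007) = √82830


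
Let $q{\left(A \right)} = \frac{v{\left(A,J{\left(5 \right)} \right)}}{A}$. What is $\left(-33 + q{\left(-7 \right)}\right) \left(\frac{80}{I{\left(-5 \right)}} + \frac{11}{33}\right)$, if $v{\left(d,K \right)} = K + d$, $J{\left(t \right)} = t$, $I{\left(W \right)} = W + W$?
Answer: $\frac{5267}{21} \approx 250.81$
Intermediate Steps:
$I{\left(W \right)} = 2 W$
$q{\left(A \right)} = \frac{5 + A}{A}$
$\left(-33 + q{\left(-7 \right)}\right) \left(\frac{80}{I{\left(-5 \right)}} + \frac{11}{33}\right) = \left(-33 + \frac{5 - 7}{-7}\right) \left(\frac{80}{2 \left(-5\right)} + \frac{11}{33}\right) = \left(-33 - - \frac{2}{7}\right) \left(\frac{80}{-10} + 11 \cdot \frac{1}{33}\right) = \left(-33 + \frac{2}{7}\right) \left(80 \left(- \frac{1}{10}\right) + \frac{1}{3}\right) = - \frac{229 \left(-8 + \frac{1}{3}\right)}{7} = \left(- \frac{229}{7}\right) \left(- \frac{23}{3}\right) = \frac{5267}{21}$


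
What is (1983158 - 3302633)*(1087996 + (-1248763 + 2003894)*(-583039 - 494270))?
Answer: 1073403909641956425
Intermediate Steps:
(1983158 - 3302633)*(1087996 + (-1248763 + 2003894)*(-583039 - 494270)) = -1319475*(1087996 + 755131*(-1077309)) = -1319475*(1087996 - 813509422479) = -1319475*(-813508334483) = 1073403909641956425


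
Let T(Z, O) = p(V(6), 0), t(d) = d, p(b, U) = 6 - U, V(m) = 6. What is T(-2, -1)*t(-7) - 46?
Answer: -88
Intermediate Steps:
T(Z, O) = 6 (T(Z, O) = 6 - 1*0 = 6 + 0 = 6)
T(-2, -1)*t(-7) - 46 = 6*(-7) - 46 = -42 - 46 = -88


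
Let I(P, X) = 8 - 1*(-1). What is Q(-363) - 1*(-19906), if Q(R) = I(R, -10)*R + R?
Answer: 16276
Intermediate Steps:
I(P, X) = 9 (I(P, X) = 8 + 1 = 9)
Q(R) = 10*R (Q(R) = 9*R + R = 10*R)
Q(-363) - 1*(-19906) = 10*(-363) - 1*(-19906) = -3630 + 19906 = 16276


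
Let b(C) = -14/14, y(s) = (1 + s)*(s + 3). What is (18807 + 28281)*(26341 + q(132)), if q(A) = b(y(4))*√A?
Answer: 1240345008 - 94176*√33 ≈ 1.2398e+9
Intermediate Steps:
y(s) = (1 + s)*(3 + s)
b(C) = -1 (b(C) = -14*1/14 = -1)
q(A) = -√A
(18807 + 28281)*(26341 + q(132)) = (18807 + 28281)*(26341 - √132) = 47088*(26341 - 2*√33) = 1240345008 - 94176*√33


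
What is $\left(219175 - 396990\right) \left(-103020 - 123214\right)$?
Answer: $40227798710$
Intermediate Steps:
$\left(219175 - 396990\right) \left(-103020 - 123214\right) = \left(-177815\right) \left(-226234\right) = 40227798710$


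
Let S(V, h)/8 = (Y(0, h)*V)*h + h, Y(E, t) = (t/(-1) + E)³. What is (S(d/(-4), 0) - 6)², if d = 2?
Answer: 36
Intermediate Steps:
Y(E, t) = (E - t)³ (Y(E, t) = (t*(-1) + E)³ = (-t + E)³ = (E - t)³)
S(V, h) = 8*h - 8*V*h⁴ (S(V, h) = 8*(((0 - h)³*V)*h + h) = 8*(((-h)³*V)*h + h) = 8*(((-h³)*V)*h + h) = 8*((-V*h³)*h + h) = 8*(-V*h⁴ + h) = 8*(h - V*h⁴) = 8*h - 8*V*h⁴)
(S(d/(-4), 0) - 6)² = (8*0*(1 - 1*2/(-4)*0³) - 6)² = (8*0*(1 - 1*2*(-¼)*0) - 6)² = (8*0*(1 - 1*(-½)*0) - 6)² = (8*0*(1 + 0) - 6)² = (8*0*1 - 6)² = (0 - 6)² = (-6)² = 36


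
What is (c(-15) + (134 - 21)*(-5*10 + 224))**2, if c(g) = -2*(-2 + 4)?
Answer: 386436964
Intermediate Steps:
c(g) = -4 (c(g) = -2*2 = -4)
(c(-15) + (134 - 21)*(-5*10 + 224))**2 = (-4 + (134 - 21)*(-5*10 + 224))**2 = (-4 + 113*(-50 + 224))**2 = (-4 + 113*174)**2 = (-4 + 19662)**2 = 19658**2 = 386436964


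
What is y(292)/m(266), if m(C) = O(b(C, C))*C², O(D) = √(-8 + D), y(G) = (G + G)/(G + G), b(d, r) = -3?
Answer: -I*√11/778316 ≈ -4.2613e-6*I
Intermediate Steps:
y(G) = 1 (y(G) = (2*G)/((2*G)) = (2*G)*(1/(2*G)) = 1)
m(C) = I*√11*C² (m(C) = √(-8 - 3)*C² = √(-11)*C² = (I*√11)*C² = I*√11*C²)
y(292)/m(266) = 1/(I*√11*266²) = 1/(I*√11*70756) = 1/(70756*I*√11) = 1*(-I*√11/778316) = -I*√11/778316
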